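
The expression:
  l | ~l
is always true.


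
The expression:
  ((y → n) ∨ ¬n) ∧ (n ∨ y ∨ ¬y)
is always true.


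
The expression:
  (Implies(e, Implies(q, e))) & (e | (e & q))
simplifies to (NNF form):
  e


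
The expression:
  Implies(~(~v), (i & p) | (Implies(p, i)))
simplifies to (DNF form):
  i | ~p | ~v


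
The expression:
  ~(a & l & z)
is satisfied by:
  {l: False, z: False, a: False}
  {a: True, l: False, z: False}
  {z: True, l: False, a: False}
  {a: True, z: True, l: False}
  {l: True, a: False, z: False}
  {a: True, l: True, z: False}
  {z: True, l: True, a: False}


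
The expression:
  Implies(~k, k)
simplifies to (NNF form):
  k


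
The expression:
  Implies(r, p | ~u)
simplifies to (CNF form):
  p | ~r | ~u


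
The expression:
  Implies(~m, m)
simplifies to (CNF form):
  m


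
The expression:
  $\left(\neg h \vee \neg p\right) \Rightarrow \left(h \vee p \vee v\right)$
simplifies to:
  $h \vee p \vee v$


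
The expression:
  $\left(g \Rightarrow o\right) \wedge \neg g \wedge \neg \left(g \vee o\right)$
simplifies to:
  $\neg g \wedge \neg o$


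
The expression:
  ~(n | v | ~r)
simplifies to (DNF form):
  r & ~n & ~v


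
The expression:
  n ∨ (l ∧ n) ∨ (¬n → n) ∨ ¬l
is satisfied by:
  {n: True, l: False}
  {l: False, n: False}
  {l: True, n: True}


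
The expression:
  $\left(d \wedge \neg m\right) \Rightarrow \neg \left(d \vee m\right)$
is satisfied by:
  {m: True, d: False}
  {d: False, m: False}
  {d: True, m: True}


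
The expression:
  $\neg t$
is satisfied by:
  {t: False}


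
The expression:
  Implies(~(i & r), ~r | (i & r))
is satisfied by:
  {i: True, r: False}
  {r: False, i: False}
  {r: True, i: True}


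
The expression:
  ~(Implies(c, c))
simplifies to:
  False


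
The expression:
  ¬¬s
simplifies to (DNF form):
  s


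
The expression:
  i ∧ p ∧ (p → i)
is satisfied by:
  {i: True, p: True}


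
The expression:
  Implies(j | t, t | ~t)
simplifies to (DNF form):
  True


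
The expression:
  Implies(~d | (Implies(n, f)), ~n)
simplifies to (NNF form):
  ~n | (d & ~f)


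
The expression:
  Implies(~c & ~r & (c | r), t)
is always true.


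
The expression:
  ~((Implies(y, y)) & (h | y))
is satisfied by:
  {y: False, h: False}


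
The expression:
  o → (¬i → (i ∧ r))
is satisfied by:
  {i: True, o: False}
  {o: False, i: False}
  {o: True, i: True}


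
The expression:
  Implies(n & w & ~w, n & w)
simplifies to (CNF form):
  True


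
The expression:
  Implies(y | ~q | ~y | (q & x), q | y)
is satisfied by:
  {y: True, q: True}
  {y: True, q: False}
  {q: True, y: False}


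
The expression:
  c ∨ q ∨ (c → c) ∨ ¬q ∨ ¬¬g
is always true.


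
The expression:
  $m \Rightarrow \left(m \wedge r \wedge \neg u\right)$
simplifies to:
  $\left(r \wedge \neg u\right) \vee \neg m$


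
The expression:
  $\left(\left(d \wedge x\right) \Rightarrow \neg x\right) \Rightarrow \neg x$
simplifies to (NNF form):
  $d \vee \neg x$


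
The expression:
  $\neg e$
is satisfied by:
  {e: False}


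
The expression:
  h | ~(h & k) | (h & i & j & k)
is always true.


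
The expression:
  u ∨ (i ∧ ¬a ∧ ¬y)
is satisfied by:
  {u: True, i: True, y: False, a: False}
  {u: True, i: False, y: False, a: False}
  {a: True, u: True, i: True, y: False}
  {a: True, u: True, i: False, y: False}
  {u: True, y: True, i: True, a: False}
  {u: True, y: True, i: False, a: False}
  {u: True, y: True, a: True, i: True}
  {u: True, y: True, a: True, i: False}
  {i: True, u: False, y: False, a: False}


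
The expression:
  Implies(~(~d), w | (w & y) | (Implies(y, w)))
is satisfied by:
  {w: True, d: False, y: False}
  {w: False, d: False, y: False}
  {y: True, w: True, d: False}
  {y: True, w: False, d: False}
  {d: True, w: True, y: False}
  {d: True, w: False, y: False}
  {d: True, y: True, w: True}


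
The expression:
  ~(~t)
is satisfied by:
  {t: True}


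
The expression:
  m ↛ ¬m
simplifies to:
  m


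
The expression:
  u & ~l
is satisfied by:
  {u: True, l: False}


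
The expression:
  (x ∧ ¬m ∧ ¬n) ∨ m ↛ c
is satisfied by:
  {x: True, m: True, c: False, n: False}
  {m: True, c: False, n: False, x: False}
  {x: True, m: True, n: True, c: False}
  {m: True, n: True, c: False, x: False}
  {x: True, c: False, n: False, m: False}
  {x: True, c: True, n: False, m: False}


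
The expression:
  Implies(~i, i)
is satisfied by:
  {i: True}


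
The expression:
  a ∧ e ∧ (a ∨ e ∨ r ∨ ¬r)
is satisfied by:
  {a: True, e: True}


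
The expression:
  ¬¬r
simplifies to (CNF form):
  r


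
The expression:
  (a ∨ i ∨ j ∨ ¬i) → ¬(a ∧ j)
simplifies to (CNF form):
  ¬a ∨ ¬j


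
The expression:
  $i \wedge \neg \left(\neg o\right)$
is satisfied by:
  {i: True, o: True}


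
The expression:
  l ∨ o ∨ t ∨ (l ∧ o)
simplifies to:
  l ∨ o ∨ t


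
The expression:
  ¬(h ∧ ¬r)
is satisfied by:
  {r: True, h: False}
  {h: False, r: False}
  {h: True, r: True}


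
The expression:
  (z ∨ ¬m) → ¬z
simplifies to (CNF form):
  ¬z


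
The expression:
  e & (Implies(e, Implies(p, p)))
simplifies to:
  e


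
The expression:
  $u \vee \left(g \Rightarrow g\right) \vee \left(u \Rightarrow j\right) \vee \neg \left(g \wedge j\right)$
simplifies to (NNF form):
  $\text{True}$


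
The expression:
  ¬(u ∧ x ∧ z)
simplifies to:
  ¬u ∨ ¬x ∨ ¬z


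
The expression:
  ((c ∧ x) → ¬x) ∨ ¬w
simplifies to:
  ¬c ∨ ¬w ∨ ¬x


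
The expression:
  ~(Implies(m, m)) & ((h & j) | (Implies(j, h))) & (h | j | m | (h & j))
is never true.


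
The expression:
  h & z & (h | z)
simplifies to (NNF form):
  h & z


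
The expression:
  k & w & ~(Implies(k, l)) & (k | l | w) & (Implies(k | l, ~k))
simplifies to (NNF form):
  False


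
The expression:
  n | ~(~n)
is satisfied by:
  {n: True}


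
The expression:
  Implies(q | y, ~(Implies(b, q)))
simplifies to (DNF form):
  (b & ~q) | (~q & ~y)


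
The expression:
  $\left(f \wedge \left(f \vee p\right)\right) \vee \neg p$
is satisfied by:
  {f: True, p: False}
  {p: False, f: False}
  {p: True, f: True}


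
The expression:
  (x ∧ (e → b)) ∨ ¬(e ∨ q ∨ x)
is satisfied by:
  {x: True, b: True, e: False, q: False}
  {x: True, b: False, e: False, q: False}
  {x: True, q: True, b: True, e: False}
  {x: True, q: True, b: False, e: False}
  {b: True, q: False, e: False, x: False}
  {b: False, q: False, e: False, x: False}
  {x: True, e: True, b: True, q: False}
  {x: True, q: True, e: True, b: True}


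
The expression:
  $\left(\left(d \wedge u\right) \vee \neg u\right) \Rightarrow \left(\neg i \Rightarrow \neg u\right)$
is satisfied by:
  {i: True, u: False, d: False}
  {u: False, d: False, i: False}
  {i: True, d: True, u: False}
  {d: True, u: False, i: False}
  {i: True, u: True, d: False}
  {u: True, i: False, d: False}
  {i: True, d: True, u: True}


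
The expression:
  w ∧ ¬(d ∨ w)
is never true.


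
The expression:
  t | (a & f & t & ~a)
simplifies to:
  t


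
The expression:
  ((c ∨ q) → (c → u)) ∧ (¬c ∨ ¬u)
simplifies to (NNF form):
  ¬c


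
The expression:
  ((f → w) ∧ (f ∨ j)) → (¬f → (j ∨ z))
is always true.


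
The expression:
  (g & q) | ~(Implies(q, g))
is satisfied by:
  {q: True}


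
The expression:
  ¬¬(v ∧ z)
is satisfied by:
  {z: True, v: True}


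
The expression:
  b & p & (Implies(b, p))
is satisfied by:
  {p: True, b: True}


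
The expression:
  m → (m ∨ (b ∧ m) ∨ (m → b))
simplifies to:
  True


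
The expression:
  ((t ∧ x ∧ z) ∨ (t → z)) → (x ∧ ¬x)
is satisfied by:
  {t: True, z: False}


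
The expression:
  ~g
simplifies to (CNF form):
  ~g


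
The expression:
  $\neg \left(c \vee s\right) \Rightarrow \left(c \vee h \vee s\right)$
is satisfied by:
  {s: True, c: True, h: True}
  {s: True, c: True, h: False}
  {s: True, h: True, c: False}
  {s: True, h: False, c: False}
  {c: True, h: True, s: False}
  {c: True, h: False, s: False}
  {h: True, c: False, s: False}


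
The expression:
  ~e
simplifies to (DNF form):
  ~e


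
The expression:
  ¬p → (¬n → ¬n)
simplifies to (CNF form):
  True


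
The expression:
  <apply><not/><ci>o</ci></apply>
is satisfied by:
  {o: False}


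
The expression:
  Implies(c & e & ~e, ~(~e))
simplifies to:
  True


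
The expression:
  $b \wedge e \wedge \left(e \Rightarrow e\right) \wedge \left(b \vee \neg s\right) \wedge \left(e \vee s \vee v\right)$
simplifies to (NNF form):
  $b \wedge e$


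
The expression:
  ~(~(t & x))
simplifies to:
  t & x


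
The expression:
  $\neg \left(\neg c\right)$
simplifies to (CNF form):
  $c$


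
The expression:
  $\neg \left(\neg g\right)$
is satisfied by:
  {g: True}


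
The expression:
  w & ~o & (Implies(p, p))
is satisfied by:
  {w: True, o: False}


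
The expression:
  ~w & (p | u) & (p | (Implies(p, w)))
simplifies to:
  ~w & (p | u)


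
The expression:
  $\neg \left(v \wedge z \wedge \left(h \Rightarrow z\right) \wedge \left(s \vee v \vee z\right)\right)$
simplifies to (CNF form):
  $\neg v \vee \neg z$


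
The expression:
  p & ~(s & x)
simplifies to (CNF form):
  p & (~s | ~x)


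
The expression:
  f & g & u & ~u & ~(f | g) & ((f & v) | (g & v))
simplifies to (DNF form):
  False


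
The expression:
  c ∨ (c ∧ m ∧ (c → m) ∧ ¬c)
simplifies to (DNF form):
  c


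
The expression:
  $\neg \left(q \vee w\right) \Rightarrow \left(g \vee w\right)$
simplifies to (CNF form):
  $g \vee q \vee w$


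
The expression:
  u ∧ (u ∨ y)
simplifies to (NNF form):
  u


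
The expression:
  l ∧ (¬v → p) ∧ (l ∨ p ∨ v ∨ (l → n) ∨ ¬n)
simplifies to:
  l ∧ (p ∨ v)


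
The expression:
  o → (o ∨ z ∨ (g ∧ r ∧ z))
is always true.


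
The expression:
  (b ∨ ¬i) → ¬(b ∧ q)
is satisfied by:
  {q: False, b: False}
  {b: True, q: False}
  {q: True, b: False}


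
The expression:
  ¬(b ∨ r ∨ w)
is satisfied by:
  {r: False, w: False, b: False}


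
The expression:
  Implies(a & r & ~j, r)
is always true.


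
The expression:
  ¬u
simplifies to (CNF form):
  ¬u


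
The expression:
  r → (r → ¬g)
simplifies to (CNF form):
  ¬g ∨ ¬r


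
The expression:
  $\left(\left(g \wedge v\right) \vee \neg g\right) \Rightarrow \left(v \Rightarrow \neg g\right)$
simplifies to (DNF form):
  $\neg g \vee \neg v$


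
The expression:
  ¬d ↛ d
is always true.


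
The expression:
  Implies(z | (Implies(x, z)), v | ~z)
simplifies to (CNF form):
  v | ~z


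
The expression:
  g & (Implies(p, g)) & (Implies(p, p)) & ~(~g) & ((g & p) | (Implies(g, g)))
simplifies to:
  g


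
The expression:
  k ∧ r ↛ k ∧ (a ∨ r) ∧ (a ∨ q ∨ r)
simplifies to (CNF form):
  False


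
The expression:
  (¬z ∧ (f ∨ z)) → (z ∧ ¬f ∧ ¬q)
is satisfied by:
  {z: True, f: False}
  {f: False, z: False}
  {f: True, z: True}


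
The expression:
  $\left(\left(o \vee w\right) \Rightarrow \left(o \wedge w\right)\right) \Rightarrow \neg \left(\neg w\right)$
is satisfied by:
  {o: True, w: True}
  {o: True, w: False}
  {w: True, o: False}


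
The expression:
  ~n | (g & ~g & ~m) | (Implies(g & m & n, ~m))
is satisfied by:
  {g: False, m: False, n: False}
  {n: True, g: False, m: False}
  {m: True, g: False, n: False}
  {n: True, m: True, g: False}
  {g: True, n: False, m: False}
  {n: True, g: True, m: False}
  {m: True, g: True, n: False}


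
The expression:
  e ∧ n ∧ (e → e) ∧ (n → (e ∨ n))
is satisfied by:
  {e: True, n: True}


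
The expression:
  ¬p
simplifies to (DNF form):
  ¬p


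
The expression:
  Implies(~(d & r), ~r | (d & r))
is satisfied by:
  {d: True, r: False}
  {r: False, d: False}
  {r: True, d: True}


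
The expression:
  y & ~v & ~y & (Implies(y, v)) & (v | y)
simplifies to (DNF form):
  False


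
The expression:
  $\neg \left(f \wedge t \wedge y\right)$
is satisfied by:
  {t: False, y: False, f: False}
  {f: True, t: False, y: False}
  {y: True, t: False, f: False}
  {f: True, y: True, t: False}
  {t: True, f: False, y: False}
  {f: True, t: True, y: False}
  {y: True, t: True, f: False}


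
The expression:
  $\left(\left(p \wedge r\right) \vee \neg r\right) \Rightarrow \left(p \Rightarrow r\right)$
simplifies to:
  $r \vee \neg p$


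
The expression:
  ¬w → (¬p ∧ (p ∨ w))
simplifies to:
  w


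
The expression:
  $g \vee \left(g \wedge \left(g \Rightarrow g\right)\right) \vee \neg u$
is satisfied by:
  {g: True, u: False}
  {u: False, g: False}
  {u: True, g: True}


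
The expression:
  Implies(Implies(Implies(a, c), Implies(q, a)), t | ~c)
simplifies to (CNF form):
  (q | t | ~c) & (t | ~a | ~c)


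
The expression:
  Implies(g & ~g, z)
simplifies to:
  True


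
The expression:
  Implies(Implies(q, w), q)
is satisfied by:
  {q: True}


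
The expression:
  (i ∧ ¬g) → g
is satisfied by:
  {g: True, i: False}
  {i: False, g: False}
  {i: True, g: True}


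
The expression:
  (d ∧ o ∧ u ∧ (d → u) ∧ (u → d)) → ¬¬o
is always true.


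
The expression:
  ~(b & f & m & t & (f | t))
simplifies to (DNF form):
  ~b | ~f | ~m | ~t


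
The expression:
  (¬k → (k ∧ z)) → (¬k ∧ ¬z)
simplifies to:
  ¬k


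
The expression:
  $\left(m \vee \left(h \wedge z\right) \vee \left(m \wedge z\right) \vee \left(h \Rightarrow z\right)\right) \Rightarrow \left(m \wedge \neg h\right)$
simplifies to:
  $\left(h \vee m\right) \wedge \left(m \vee \neg z\right) \wedge \left(\neg h \vee \neg m\right)$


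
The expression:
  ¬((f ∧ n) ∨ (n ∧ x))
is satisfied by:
  {x: False, n: False, f: False}
  {f: True, x: False, n: False}
  {x: True, f: False, n: False}
  {f: True, x: True, n: False}
  {n: True, f: False, x: False}


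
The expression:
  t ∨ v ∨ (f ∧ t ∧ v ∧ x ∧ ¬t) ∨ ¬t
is always true.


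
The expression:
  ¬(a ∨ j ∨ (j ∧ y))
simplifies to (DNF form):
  ¬a ∧ ¬j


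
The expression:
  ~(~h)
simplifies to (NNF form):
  h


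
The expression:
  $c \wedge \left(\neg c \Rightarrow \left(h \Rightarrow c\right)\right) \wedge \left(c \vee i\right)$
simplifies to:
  $c$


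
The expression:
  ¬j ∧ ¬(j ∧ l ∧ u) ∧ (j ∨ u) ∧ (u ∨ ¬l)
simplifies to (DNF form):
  u ∧ ¬j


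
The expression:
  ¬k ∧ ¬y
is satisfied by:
  {y: False, k: False}


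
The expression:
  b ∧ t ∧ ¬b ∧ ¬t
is never true.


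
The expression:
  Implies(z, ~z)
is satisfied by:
  {z: False}


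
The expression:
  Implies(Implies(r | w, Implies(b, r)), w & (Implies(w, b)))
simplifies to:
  b & w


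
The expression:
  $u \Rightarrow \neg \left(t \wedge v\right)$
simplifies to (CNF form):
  $\neg t \vee \neg u \vee \neg v$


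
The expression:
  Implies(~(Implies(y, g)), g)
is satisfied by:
  {g: True, y: False}
  {y: False, g: False}
  {y: True, g: True}


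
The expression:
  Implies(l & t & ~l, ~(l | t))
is always true.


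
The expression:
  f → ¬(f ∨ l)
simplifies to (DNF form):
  ¬f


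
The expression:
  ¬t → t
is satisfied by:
  {t: True}


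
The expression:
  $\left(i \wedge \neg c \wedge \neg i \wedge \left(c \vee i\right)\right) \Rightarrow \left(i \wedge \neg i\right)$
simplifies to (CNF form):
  $\text{True}$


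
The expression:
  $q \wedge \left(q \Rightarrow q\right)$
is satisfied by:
  {q: True}


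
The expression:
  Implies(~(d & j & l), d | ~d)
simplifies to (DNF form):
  True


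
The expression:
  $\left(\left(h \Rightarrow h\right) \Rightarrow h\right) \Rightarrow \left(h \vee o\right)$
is always true.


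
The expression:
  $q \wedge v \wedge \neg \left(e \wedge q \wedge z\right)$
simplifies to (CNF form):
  $q \wedge v \wedge \left(\neg e \vee \neg z\right)$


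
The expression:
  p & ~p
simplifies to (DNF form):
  False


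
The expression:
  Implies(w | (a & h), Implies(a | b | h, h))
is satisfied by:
  {h: True, b: False, w: False, a: False}
  {a: True, h: True, b: False, w: False}
  {h: True, b: True, w: False, a: False}
  {a: True, h: True, b: True, w: False}
  {a: False, b: False, w: False, h: False}
  {a: True, b: False, w: False, h: False}
  {b: True, a: False, w: False, h: False}
  {a: True, b: True, w: False, h: False}
  {w: True, h: True, a: False, b: False}
  {a: True, w: True, h: True, b: False}
  {w: True, h: True, b: True, a: False}
  {a: True, w: True, h: True, b: True}
  {w: True, h: False, b: False, a: False}


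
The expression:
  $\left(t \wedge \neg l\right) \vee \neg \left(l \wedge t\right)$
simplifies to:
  $\neg l \vee \neg t$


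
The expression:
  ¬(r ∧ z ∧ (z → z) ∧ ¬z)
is always true.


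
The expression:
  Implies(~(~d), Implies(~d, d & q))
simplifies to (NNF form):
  True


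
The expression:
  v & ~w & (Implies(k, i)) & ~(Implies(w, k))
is never true.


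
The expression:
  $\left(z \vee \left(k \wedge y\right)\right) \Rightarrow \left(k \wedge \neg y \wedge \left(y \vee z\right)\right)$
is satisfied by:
  {z: False, k: False, y: False}
  {y: True, z: False, k: False}
  {k: True, z: False, y: False}
  {k: True, z: True, y: False}


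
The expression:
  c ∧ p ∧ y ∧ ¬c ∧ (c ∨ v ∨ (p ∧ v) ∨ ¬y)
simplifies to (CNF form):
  False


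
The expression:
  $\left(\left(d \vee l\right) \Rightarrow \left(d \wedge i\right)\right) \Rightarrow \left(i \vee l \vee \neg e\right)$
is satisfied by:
  {i: True, d: True, l: True, e: False}
  {i: True, d: True, e: False, l: False}
  {i: True, l: True, e: False, d: False}
  {i: True, e: False, l: False, d: False}
  {d: True, l: True, e: False, i: False}
  {d: True, e: False, l: False, i: False}
  {l: True, d: False, e: False, i: False}
  {d: False, e: False, l: False, i: False}
  {d: True, i: True, e: True, l: True}
  {d: True, i: True, e: True, l: False}
  {i: True, e: True, l: True, d: False}
  {i: True, e: True, d: False, l: False}
  {l: True, e: True, d: True, i: False}
  {e: True, d: True, i: False, l: False}
  {e: True, l: True, i: False, d: False}


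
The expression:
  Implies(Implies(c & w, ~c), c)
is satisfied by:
  {c: True}


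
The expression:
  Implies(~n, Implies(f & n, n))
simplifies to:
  True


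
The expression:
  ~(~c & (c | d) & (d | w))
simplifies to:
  c | ~d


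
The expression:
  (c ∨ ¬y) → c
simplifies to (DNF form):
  c ∨ y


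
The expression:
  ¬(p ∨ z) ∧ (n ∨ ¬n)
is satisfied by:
  {p: False, z: False}


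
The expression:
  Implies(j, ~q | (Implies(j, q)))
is always true.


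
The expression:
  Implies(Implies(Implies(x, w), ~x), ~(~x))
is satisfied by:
  {x: True}


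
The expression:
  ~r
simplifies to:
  ~r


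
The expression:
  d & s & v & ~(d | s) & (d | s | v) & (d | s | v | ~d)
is never true.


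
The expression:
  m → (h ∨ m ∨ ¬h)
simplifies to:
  True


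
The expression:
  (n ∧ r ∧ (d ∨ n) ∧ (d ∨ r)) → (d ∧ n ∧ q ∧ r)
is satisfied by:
  {d: True, q: True, n: False, r: False}
  {d: True, q: False, n: False, r: False}
  {q: True, r: False, d: False, n: False}
  {r: False, q: False, d: False, n: False}
  {r: True, d: True, q: True, n: False}
  {r: True, d: True, q: False, n: False}
  {r: True, q: True, d: False, n: False}
  {r: True, q: False, d: False, n: False}
  {n: True, d: True, q: True, r: False}
  {n: True, d: True, q: False, r: False}
  {n: True, q: True, d: False, r: False}
  {n: True, q: False, d: False, r: False}
  {r: True, n: True, d: True, q: True}


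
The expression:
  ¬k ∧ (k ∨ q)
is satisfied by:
  {q: True, k: False}


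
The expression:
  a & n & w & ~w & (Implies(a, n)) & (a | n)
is never true.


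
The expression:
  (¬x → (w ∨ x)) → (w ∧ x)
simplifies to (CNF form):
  (w ∨ ¬w) ∧ (w ∨ ¬x) ∧ (x ∨ ¬w) ∧ (x ∨ ¬x)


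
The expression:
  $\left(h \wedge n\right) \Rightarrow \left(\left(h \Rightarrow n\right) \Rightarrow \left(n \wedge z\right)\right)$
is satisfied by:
  {z: True, h: False, n: False}
  {h: False, n: False, z: False}
  {n: True, z: True, h: False}
  {n: True, h: False, z: False}
  {z: True, h: True, n: False}
  {h: True, z: False, n: False}
  {n: True, h: True, z: True}


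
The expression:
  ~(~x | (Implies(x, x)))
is never true.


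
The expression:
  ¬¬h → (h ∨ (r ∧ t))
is always true.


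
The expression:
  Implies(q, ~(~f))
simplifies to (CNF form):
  f | ~q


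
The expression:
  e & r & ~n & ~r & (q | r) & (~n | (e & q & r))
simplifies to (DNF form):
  False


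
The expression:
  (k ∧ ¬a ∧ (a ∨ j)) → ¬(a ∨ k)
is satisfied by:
  {a: True, k: False, j: False}
  {k: False, j: False, a: False}
  {j: True, a: True, k: False}
  {j: True, k: False, a: False}
  {a: True, k: True, j: False}
  {k: True, a: False, j: False}
  {j: True, k: True, a: True}


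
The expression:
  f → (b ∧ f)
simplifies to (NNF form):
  b ∨ ¬f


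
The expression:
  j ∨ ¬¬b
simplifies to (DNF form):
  b ∨ j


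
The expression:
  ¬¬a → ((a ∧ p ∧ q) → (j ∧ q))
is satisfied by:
  {j: True, p: False, q: False, a: False}
  {j: False, p: False, q: False, a: False}
  {j: True, a: True, p: False, q: False}
  {a: True, j: False, p: False, q: False}
  {j: True, q: True, a: False, p: False}
  {q: True, a: False, p: False, j: False}
  {j: True, a: True, q: True, p: False}
  {a: True, q: True, j: False, p: False}
  {j: True, p: True, a: False, q: False}
  {p: True, a: False, q: False, j: False}
  {j: True, a: True, p: True, q: False}
  {a: True, p: True, j: False, q: False}
  {j: True, q: True, p: True, a: False}
  {q: True, p: True, a: False, j: False}
  {j: True, a: True, q: True, p: True}


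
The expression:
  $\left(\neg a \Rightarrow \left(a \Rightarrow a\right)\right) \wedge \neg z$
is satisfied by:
  {z: False}


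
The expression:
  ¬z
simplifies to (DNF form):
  ¬z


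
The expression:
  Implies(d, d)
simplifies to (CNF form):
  True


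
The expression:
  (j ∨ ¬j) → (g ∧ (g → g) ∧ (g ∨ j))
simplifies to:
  g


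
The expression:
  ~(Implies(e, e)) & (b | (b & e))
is never true.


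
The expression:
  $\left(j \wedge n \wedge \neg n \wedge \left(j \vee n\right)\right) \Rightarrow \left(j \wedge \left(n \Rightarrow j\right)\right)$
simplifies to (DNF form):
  $\text{True}$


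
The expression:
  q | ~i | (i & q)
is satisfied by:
  {q: True, i: False}
  {i: False, q: False}
  {i: True, q: True}


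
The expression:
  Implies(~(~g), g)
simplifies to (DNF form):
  True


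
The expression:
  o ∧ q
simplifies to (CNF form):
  o ∧ q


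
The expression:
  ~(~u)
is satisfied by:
  {u: True}


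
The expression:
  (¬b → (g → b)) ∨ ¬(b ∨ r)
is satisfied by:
  {b: True, g: False, r: False}
  {g: False, r: False, b: False}
  {r: True, b: True, g: False}
  {r: True, g: False, b: False}
  {b: True, g: True, r: False}
  {g: True, b: False, r: False}
  {r: True, g: True, b: True}


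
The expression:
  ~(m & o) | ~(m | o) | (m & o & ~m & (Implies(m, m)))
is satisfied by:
  {m: False, o: False}
  {o: True, m: False}
  {m: True, o: False}


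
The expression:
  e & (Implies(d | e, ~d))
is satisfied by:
  {e: True, d: False}


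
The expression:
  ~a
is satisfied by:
  {a: False}


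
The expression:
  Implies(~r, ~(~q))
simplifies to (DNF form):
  q | r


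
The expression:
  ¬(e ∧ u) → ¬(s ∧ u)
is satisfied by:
  {e: True, s: False, u: False}
  {s: False, u: False, e: False}
  {e: True, u: True, s: False}
  {u: True, s: False, e: False}
  {e: True, s: True, u: False}
  {s: True, e: False, u: False}
  {e: True, u: True, s: True}


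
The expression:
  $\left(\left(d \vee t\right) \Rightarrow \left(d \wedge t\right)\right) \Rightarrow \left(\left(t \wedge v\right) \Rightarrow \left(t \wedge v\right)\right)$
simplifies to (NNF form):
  $\text{True}$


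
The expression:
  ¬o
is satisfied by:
  {o: False}


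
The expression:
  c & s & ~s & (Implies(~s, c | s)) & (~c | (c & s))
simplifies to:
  False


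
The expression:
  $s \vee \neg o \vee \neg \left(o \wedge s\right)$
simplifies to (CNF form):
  $\text{True}$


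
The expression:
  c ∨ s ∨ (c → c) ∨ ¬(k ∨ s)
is always true.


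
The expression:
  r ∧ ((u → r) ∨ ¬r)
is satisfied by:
  {r: True}


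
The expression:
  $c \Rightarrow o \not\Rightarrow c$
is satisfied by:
  {c: False}


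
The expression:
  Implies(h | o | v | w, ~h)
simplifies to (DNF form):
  ~h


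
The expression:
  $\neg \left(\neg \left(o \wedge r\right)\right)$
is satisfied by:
  {r: True, o: True}


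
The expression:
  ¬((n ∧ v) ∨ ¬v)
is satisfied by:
  {v: True, n: False}


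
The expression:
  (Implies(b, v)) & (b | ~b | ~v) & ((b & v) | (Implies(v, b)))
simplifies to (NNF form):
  (b & v) | (~b & ~v)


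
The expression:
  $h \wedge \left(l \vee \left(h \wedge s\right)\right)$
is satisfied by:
  {h: True, l: True, s: True}
  {h: True, l: True, s: False}
  {h: True, s: True, l: False}


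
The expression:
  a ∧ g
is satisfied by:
  {a: True, g: True}


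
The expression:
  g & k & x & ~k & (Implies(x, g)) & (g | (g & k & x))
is never true.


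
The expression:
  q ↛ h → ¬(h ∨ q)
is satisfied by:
  {h: True, q: False}
  {q: False, h: False}
  {q: True, h: True}


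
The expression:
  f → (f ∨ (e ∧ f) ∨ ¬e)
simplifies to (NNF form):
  True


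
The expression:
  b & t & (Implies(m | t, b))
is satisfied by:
  {t: True, b: True}


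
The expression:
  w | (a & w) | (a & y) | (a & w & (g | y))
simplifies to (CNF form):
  (a | w) & (w | y)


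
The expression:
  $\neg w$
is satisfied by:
  {w: False}


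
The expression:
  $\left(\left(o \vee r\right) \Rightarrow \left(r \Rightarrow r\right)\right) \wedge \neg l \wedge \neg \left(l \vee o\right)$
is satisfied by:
  {o: False, l: False}


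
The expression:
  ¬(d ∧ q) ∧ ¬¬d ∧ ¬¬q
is never true.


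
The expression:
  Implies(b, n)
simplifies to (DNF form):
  n | ~b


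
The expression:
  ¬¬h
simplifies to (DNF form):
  h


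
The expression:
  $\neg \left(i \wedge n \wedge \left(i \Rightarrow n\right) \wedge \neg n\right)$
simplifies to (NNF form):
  $\text{True}$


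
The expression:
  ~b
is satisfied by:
  {b: False}


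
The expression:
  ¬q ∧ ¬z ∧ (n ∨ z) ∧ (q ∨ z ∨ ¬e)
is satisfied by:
  {n: True, q: False, e: False, z: False}


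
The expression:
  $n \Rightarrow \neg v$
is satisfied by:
  {v: False, n: False}
  {n: True, v: False}
  {v: True, n: False}


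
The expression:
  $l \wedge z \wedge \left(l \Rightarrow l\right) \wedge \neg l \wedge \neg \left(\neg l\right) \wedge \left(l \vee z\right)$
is never true.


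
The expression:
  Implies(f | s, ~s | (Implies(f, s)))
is always true.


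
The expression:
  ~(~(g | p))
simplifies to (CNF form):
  g | p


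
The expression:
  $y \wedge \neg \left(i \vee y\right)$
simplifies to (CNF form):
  $\text{False}$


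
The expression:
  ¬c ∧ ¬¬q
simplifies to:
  q ∧ ¬c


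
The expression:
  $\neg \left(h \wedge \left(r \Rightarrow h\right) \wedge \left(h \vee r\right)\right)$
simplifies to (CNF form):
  $\neg h$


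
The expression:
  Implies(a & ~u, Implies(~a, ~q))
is always true.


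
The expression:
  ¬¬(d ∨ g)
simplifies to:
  d ∨ g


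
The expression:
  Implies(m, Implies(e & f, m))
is always true.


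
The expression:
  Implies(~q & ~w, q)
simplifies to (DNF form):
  q | w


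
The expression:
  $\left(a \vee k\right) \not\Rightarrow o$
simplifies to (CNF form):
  $\neg o \wedge \left(a \vee k\right)$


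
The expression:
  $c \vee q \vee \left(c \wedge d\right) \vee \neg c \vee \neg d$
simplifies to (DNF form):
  $\text{True}$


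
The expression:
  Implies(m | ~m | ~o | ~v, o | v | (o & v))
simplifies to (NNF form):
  o | v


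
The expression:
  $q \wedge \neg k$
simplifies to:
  $q \wedge \neg k$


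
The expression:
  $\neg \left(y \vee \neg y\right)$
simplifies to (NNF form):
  $\text{False}$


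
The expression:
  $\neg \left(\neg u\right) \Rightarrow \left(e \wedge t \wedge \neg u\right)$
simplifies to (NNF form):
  $\neg u$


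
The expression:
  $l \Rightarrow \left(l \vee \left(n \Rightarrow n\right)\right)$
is always true.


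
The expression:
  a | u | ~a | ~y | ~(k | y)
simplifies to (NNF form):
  True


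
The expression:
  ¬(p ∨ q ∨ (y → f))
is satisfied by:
  {y: True, q: False, p: False, f: False}


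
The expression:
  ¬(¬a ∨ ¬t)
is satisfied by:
  {t: True, a: True}


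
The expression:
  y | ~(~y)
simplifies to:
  y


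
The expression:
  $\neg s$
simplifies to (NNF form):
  $\neg s$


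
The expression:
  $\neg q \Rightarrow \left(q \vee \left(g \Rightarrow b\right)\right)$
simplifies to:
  $b \vee q \vee \neg g$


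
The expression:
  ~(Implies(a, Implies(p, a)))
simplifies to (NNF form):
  False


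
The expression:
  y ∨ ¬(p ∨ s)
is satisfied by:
  {y: True, s: False, p: False}
  {y: True, p: True, s: False}
  {y: True, s: True, p: False}
  {y: True, p: True, s: True}
  {p: False, s: False, y: False}


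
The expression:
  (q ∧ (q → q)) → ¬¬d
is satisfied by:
  {d: True, q: False}
  {q: False, d: False}
  {q: True, d: True}


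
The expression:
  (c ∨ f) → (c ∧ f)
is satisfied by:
  {c: False, f: False}
  {f: True, c: True}


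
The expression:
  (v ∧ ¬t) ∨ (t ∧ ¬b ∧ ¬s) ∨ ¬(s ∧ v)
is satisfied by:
  {s: False, v: False, t: False}
  {t: True, s: False, v: False}
  {v: True, s: False, t: False}
  {t: True, v: True, s: False}
  {s: True, t: False, v: False}
  {t: True, s: True, v: False}
  {v: True, s: True, t: False}


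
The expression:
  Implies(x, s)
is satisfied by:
  {s: True, x: False}
  {x: False, s: False}
  {x: True, s: True}


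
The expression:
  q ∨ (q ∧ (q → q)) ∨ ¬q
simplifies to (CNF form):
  True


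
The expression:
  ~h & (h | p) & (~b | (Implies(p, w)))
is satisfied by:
  {w: True, p: True, h: False, b: False}
  {p: True, w: False, h: False, b: False}
  {b: True, w: True, p: True, h: False}


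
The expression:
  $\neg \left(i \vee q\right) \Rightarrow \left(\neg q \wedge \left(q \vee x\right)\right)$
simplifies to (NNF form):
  $i \vee q \vee x$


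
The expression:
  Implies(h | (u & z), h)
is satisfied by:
  {h: True, u: False, z: False}
  {u: False, z: False, h: False}
  {z: True, h: True, u: False}
  {z: True, u: False, h: False}
  {h: True, u: True, z: False}
  {u: True, h: False, z: False}
  {z: True, u: True, h: True}


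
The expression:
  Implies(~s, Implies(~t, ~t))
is always true.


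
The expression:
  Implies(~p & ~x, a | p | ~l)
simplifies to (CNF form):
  a | p | x | ~l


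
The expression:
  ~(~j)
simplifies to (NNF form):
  j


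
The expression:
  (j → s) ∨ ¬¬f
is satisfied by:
  {s: True, f: True, j: False}
  {s: True, f: False, j: False}
  {f: True, s: False, j: False}
  {s: False, f: False, j: False}
  {j: True, s: True, f: True}
  {j: True, s: True, f: False}
  {j: True, f: True, s: False}


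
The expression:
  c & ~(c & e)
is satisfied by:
  {c: True, e: False}


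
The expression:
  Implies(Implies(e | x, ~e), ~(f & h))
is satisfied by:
  {e: True, h: False, f: False}
  {h: False, f: False, e: False}
  {f: True, e: True, h: False}
  {f: True, h: False, e: False}
  {e: True, h: True, f: False}
  {h: True, e: False, f: False}
  {f: True, h: True, e: True}


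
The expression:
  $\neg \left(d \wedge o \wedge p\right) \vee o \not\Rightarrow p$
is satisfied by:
  {p: False, o: False, d: False}
  {d: True, p: False, o: False}
  {o: True, p: False, d: False}
  {d: True, o: True, p: False}
  {p: True, d: False, o: False}
  {d: True, p: True, o: False}
  {o: True, p: True, d: False}


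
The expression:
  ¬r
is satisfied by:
  {r: False}


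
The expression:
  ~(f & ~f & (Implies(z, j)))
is always true.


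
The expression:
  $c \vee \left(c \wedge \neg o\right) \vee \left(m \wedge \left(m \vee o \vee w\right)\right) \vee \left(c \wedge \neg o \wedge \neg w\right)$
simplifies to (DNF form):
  $c \vee m$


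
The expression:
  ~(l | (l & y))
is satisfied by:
  {l: False}


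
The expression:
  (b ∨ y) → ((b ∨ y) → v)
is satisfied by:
  {v: True, y: False, b: False}
  {b: True, v: True, y: False}
  {v: True, y: True, b: False}
  {b: True, v: True, y: True}
  {b: False, y: False, v: False}


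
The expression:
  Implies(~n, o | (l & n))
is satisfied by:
  {n: True, o: True}
  {n: True, o: False}
  {o: True, n: False}


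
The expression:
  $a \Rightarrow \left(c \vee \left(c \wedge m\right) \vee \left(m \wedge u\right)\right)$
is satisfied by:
  {c: True, m: True, u: True, a: False}
  {c: True, m: True, u: False, a: False}
  {c: True, u: True, m: False, a: False}
  {c: True, u: False, m: False, a: False}
  {m: True, u: True, c: False, a: False}
  {m: True, c: False, u: False, a: False}
  {m: False, u: True, c: False, a: False}
  {m: False, c: False, u: False, a: False}
  {c: True, a: True, m: True, u: True}
  {c: True, a: True, m: True, u: False}
  {c: True, a: True, u: True, m: False}
  {c: True, a: True, u: False, m: False}
  {a: True, m: True, u: True, c: False}


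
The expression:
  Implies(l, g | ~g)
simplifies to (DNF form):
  True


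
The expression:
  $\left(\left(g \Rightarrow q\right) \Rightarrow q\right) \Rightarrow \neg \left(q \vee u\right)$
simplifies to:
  $\neg q \wedge \left(\neg g \vee \neg u\right)$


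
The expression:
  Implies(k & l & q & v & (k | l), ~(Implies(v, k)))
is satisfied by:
  {l: False, k: False, q: False, v: False}
  {v: True, l: False, k: False, q: False}
  {q: True, l: False, k: False, v: False}
  {v: True, q: True, l: False, k: False}
  {k: True, v: False, l: False, q: False}
  {v: True, k: True, l: False, q: False}
  {q: True, k: True, v: False, l: False}
  {v: True, q: True, k: True, l: False}
  {l: True, q: False, k: False, v: False}
  {v: True, l: True, q: False, k: False}
  {q: True, l: True, v: False, k: False}
  {v: True, q: True, l: True, k: False}
  {k: True, l: True, q: False, v: False}
  {v: True, k: True, l: True, q: False}
  {q: True, k: True, l: True, v: False}


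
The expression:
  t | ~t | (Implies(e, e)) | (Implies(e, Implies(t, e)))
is always true.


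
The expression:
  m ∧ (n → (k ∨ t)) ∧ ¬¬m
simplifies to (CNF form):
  m ∧ (k ∨ t ∨ ¬n)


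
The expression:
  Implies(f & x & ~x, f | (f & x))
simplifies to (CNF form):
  True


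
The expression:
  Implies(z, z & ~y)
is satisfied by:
  {z: False, y: False}
  {y: True, z: False}
  {z: True, y: False}


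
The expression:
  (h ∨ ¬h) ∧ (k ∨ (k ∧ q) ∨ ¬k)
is always true.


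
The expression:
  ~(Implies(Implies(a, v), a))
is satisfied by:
  {a: False}


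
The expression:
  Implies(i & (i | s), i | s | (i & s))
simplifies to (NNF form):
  True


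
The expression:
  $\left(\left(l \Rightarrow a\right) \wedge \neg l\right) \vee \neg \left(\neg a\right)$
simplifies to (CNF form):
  $a \vee \neg l$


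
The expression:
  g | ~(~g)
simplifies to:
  g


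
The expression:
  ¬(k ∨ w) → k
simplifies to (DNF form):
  k ∨ w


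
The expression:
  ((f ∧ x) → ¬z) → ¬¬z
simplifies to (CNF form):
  z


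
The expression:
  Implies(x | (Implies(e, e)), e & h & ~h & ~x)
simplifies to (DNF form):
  False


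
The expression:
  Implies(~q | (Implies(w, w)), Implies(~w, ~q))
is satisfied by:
  {w: True, q: False}
  {q: False, w: False}
  {q: True, w: True}


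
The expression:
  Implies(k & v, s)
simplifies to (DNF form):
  s | ~k | ~v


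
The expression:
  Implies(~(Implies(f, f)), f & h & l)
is always true.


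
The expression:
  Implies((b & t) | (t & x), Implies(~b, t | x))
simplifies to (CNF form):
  True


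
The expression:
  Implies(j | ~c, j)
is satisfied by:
  {c: True, j: True}
  {c: True, j: False}
  {j: True, c: False}


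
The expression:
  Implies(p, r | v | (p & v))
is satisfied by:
  {r: True, v: True, p: False}
  {r: True, p: False, v: False}
  {v: True, p: False, r: False}
  {v: False, p: False, r: False}
  {r: True, v: True, p: True}
  {r: True, p: True, v: False}
  {v: True, p: True, r: False}


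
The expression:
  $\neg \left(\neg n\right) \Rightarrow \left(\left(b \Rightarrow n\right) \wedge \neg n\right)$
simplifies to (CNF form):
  $\neg n$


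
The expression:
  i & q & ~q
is never true.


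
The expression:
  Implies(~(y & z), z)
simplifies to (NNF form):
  z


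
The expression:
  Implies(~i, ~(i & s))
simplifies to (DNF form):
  True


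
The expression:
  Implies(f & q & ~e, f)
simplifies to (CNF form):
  True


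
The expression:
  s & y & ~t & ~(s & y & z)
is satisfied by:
  {s: True, y: True, z: False, t: False}


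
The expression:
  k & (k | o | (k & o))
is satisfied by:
  {k: True}


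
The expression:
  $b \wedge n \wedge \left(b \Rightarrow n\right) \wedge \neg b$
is never true.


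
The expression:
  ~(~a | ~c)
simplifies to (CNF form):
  a & c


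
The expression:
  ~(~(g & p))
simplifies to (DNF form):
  g & p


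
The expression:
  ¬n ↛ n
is always true.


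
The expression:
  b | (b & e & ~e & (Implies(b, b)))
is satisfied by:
  {b: True}


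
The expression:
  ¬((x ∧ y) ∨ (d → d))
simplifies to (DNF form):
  False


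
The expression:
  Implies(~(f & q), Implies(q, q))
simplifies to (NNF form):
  True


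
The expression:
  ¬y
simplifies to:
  ¬y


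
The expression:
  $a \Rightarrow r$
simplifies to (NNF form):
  $r \vee \neg a$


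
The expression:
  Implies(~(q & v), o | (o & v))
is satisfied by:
  {o: True, v: True, q: True}
  {o: True, v: True, q: False}
  {o: True, q: True, v: False}
  {o: True, q: False, v: False}
  {v: True, q: True, o: False}


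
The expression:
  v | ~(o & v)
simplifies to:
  True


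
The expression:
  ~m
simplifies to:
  ~m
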